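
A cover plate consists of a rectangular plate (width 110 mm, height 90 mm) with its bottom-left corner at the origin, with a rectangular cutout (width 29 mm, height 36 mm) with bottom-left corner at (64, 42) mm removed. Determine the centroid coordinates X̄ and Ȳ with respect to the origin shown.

plate: A = 110 × 90 = 9900.00, centroid at (55.00, 45.00).
hole: A = −(29 × 36) = -1044.00, centroid at (78.50, 60.00).
ΣA = 8856.00 mm²
ΣAX̄ = (9900.00)(55.00) + (-1044.00)(78.50) = 462546.00 mm³
ΣAȲ = (9900.00)(45.00) + (-1044.00)(60.00) = 382860.00 mm³
X̄ = 462546.00 / 8856.00 = 52.23 mm
Ȳ = 382860.00 / 8856.00 = 43.23 mm

X̄ = 52.23 mm, Ȳ = 43.23 mm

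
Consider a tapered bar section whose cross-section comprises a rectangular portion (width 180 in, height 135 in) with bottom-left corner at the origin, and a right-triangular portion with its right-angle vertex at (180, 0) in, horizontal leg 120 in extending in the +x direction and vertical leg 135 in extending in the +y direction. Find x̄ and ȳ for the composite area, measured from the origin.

rectangular portion: A = 180 × 135 = 24300.00, centroid at (90.00, 67.50).
triangular portion: A = ½·120·135 = 8100.00, centroid at (220.00, 45.00).
ΣA = 32400.00 in²
ΣAx̄ = (24300.00)(90.00) + (8100.00)(220.00) = 3969000.00 in³
ΣAȳ = (24300.00)(67.50) + (8100.00)(45.00) = 2004750.00 in³
x̄ = 3969000.00 / 32400.00 = 122.50 in
ȳ = 2004750.00 / 32400.00 = 61.88 in

x̄ = 122.50 in, ȳ = 61.88 in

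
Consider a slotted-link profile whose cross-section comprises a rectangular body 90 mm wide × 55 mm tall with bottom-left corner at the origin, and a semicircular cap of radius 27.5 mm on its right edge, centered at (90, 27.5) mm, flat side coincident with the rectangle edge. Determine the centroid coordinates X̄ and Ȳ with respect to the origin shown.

X̄ = 55.97 mm, Ȳ = 27.50 mm

rectangular body: A = 90 × 55 = 4950.00, centroid at (45.00, 27.50).
semicircular end: A = ½π·27.5² = 1187.91, centroid at (101.67, 27.50).
ΣA = 6137.91 mm², ΣAX̄ = 343526.91 mm³, ΣAȲ = 168792.65 mm³.
X̄ = 343526.91/6137.91 = 55.97 mm; Ȳ = 168792.65/6137.91 = 27.50 mm.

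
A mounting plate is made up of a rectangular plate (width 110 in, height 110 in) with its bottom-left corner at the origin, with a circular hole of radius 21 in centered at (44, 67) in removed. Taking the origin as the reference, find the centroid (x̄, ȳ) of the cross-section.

x̄ = 56.42 in, ȳ = 53.45 in

Part | A | x̄ᵢ | ȳᵢ | A·x̄ᵢ | A·ȳᵢ
plate | 12100.00 | 55.00 | 55.00 | 665500.00 | 665500.00
hole | -1385.44 | 44.00 | 67.00 | -60959.46 | -92824.64
Σ | 10714.56 |  |  | 604540.54 | 572675.36
x̄ = 604540.54 / 10714.56 = 56.42 in
ȳ = 572675.36 / 10714.56 = 53.45 in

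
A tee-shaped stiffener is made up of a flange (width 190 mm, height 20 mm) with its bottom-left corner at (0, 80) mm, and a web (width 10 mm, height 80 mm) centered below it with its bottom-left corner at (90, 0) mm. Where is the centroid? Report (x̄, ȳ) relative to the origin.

x̄ = 95.00 mm, ȳ = 81.30 mm

web: A = 10 × 80 = 800.00, centroid at (95.00, 40.00).
flange: A = 190 × 20 = 3800.00, centroid at (95.00, 90.00).
ΣA = 4600.00 mm², ΣAx̄ = 437000.00 mm³, ΣAȳ = 374000.00 mm³.
x̄ = 437000.00/4600.00 = 95.00 mm; ȳ = 374000.00/4600.00 = 81.30 mm.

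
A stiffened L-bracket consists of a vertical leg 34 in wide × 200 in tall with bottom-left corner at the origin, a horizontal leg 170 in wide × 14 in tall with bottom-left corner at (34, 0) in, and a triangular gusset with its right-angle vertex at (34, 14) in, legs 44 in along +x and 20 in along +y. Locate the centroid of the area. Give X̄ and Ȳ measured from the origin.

Part | A | x̄ᵢ | ȳᵢ | A·x̄ᵢ | A·ȳᵢ
vertical leg | 6800.00 | 17.00 | 100.00 | 115600.00 | 680000.00
horizontal leg | 2380.00 | 119.00 | 7.00 | 283220.00 | 16660.00
gusset | 440.00 | 48.67 | 20.67 | 21413.33 | 9093.33
Σ | 9620.00 |  |  | 420233.33 | 705753.33
X̄ = 420233.33 / 9620.00 = 43.68 in
Ȳ = 705753.33 / 9620.00 = 73.36 in

X̄ = 43.68 in, Ȳ = 73.36 in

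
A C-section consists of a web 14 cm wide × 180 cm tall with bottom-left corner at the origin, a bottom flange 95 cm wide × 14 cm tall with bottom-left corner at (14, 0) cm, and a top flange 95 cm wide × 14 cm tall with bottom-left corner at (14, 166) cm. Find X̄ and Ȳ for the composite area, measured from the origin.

Part | A | x̄ᵢ | ȳᵢ | A·x̄ᵢ | A·ȳᵢ
web | 2520.00 | 7.00 | 90.00 | 17640.00 | 226800.00
bottom flange | 1330.00 | 61.50 | 7.00 | 81795.00 | 9310.00
top flange | 1330.00 | 61.50 | 173.00 | 81795.00 | 230090.00
Σ | 5180.00 |  |  | 181230.00 | 466200.00
X̄ = 181230.00 / 5180.00 = 34.99 cm
Ȳ = 466200.00 / 5180.00 = 90.00 cm

X̄ = 34.99 cm, Ȳ = 90.00 cm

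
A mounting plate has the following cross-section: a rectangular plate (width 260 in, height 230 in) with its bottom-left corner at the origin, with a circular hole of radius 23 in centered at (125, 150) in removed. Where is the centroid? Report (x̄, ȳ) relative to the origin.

Part | A | x̄ᵢ | ȳᵢ | A·x̄ᵢ | A·ȳᵢ
plate | 59800.00 | 130.00 | 115.00 | 7774000.00 | 6877000.00
hole | -1661.90 | 125.00 | 150.00 | -207737.81 | -249285.38
Σ | 58138.10 |  |  | 7566262.19 | 6627714.62
x̄ = 7566262.19 / 58138.10 = 130.14 in
ȳ = 6627714.62 / 58138.10 = 114.00 in

x̄ = 130.14 in, ȳ = 114.00 in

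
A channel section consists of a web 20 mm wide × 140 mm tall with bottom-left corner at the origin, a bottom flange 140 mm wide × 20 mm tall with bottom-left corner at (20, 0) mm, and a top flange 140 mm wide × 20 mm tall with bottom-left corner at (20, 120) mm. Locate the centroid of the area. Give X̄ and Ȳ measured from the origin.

web: A = 20 × 140 = 2800.00, centroid at (10.00, 70.00).
bottom flange: A = 140 × 20 = 2800.00, centroid at (90.00, 10.00).
top flange: A = 140 × 20 = 2800.00, centroid at (90.00, 130.00).
ΣA = 8400.00 mm²
ΣAX̄ = (2800.00)(10.00) + (2800.00)(90.00) + (2800.00)(90.00) = 532000.00 mm³
ΣAȲ = (2800.00)(70.00) + (2800.00)(10.00) + (2800.00)(130.00) = 588000.00 mm³
X̄ = 532000.00 / 8400.00 = 63.33 mm
Ȳ = 588000.00 / 8400.00 = 70.00 mm

X̄ = 63.33 mm, Ȳ = 70.00 mm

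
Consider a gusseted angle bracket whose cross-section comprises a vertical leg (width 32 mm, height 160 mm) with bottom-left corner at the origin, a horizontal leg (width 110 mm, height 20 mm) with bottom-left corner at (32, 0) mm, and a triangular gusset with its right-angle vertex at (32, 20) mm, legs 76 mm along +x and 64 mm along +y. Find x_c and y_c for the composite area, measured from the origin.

x_c = 42.33 mm, y_c = 54.57 mm

vertical leg: A = 32 × 160 = 5120.00, centroid at (16.00, 80.00).
horizontal leg: A = 110 × 20 = 2200.00, centroid at (87.00, 10.00).
gusset: A = ½·76·64 = 2432.00, centroid at (57.33, 41.33).
ΣA = 9752.00 mm²
ΣAx_c = (5120.00)(16.00) + (2200.00)(87.00) + (2432.00)(57.33) = 412754.67 mm³
ΣAy_c = (5120.00)(80.00) + (2200.00)(10.00) + (2432.00)(41.33) = 532122.67 mm³
x_c = 412754.67 / 9752.00 = 42.33 mm
y_c = 532122.67 / 9752.00 = 54.57 mm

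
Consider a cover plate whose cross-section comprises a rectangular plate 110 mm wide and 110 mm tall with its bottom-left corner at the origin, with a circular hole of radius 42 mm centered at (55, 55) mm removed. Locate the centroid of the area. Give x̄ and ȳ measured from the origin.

plate: A = 110 × 110 = 12100.00, centroid at (55.00, 55.00).
hole: A = −π·42² = -5541.77, centroid at (55.00, 55.00).
ΣA = 6558.23 mm²
ΣAx̄ = (12100.00)(55.00) + (-5541.77)(55.00) = 360702.68 mm³
ΣAȳ = (12100.00)(55.00) + (-5541.77)(55.00) = 360702.68 mm³
x̄ = 360702.68 / 6558.23 = 55.00 mm
ȳ = 360702.68 / 6558.23 = 55.00 mm

x̄ = 55.00 mm, ȳ = 55.00 mm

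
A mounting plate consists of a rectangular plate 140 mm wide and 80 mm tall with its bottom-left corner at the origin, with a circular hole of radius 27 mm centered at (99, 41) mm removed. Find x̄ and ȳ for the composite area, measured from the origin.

x̄ = 62.55 mm, ȳ = 39.74 mm

Part | A | x̄ᵢ | ȳᵢ | A·x̄ᵢ | A·ȳᵢ
plate | 11200.00 | 70.00 | 40.00 | 784000.00 | 448000.00
hole | -2290.22 | 99.00 | 41.00 | -226731.88 | -93899.06
Σ | 8909.78 |  |  | 557268.12 | 354100.94
x̄ = 557268.12 / 8909.78 = 62.55 mm
ȳ = 354100.94 / 8909.78 = 39.74 mm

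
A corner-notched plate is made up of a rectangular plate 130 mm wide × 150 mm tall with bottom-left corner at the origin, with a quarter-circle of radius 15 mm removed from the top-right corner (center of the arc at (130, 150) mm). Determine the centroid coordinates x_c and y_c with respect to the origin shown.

plate: A = 130 × 150 = 19500.00, centroid at (65.00, 75.00).
removed quarter-circle: A = −¼π·15² = -176.71, centroid at (123.63, 143.63).
ΣA = 19323.29 mm², ΣAx_c = 1245652.10 mm³, ΣAy_c = 1437117.81 mm³.
x_c = 1245652.10/19323.29 = 64.46 mm; y_c = 1437117.81/19323.29 = 74.37 mm.

x_c = 64.46 mm, y_c = 74.37 mm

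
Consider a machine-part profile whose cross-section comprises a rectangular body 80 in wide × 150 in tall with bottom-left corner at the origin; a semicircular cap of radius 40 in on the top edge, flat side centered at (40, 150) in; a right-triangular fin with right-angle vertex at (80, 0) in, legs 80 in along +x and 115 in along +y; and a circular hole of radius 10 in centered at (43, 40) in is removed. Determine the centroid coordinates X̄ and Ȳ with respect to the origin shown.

X̄ = 56.26 in, Ȳ = 78.91 in

rectangular body: A = 80 × 150 = 12000.00, centroid at (40.00, 75.00).
semicircular top: A = ½π·40² = 2513.27, centroid at (40.00, 166.98).
triangular fin: A = ½·80·115 = 4600.00, centroid at (106.67, 38.33).
hole: A = −π·10² = -314.16, centroid at (43.00, 40.00).
ΣA = 18799.11 in²
ΣAX̄ = (12000.00)(40.00) + (2513.27)(40.00) + (4600.00)(106.67) + (-314.16)(43.00) = 1057688.78 in³
ΣAȲ = (12000.00)(75.00) + (2513.27)(166.98) + (4600.00)(38.33) + (-314.16)(40.00) = 1483424.75 in³
X̄ = 1057688.78 / 18799.11 = 56.26 in
Ȳ = 1483424.75 / 18799.11 = 78.91 in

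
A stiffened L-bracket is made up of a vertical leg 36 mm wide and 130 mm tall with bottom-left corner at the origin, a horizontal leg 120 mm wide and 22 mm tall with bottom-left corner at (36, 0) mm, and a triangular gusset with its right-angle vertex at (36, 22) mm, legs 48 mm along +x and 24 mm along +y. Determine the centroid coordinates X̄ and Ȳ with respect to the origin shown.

X̄ = 46.56 mm, Ȳ = 44.39 mm

Part | A | x̄ᵢ | ȳᵢ | A·x̄ᵢ | A·ȳᵢ
vertical leg | 4680.00 | 18.00 | 65.00 | 84240.00 | 304200.00
horizontal leg | 2640.00 | 96.00 | 11.00 | 253440.00 | 29040.00
gusset | 576.00 | 52.00 | 30.00 | 29952.00 | 17280.00
Σ | 7896.00 |  |  | 367632.00 | 350520.00
X̄ = 367632.00 / 7896.00 = 46.56 mm
Ȳ = 350520.00 / 7896.00 = 44.39 mm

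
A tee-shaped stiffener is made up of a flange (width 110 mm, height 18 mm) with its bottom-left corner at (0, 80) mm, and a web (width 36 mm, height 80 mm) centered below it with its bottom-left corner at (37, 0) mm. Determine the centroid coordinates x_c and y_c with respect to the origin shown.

web: A = 36 × 80 = 2880.00, centroid at (55.00, 40.00).
flange: A = 110 × 18 = 1980.00, centroid at (55.00, 89.00).
ΣA = 4860.00 mm²
ΣAx_c = (2880.00)(55.00) + (1980.00)(55.00) = 267300.00 mm³
ΣAy_c = (2880.00)(40.00) + (1980.00)(89.00) = 291420.00 mm³
x_c = 267300.00 / 4860.00 = 55.00 mm
y_c = 291420.00 / 4860.00 = 59.96 mm

x_c = 55.00 mm, y_c = 59.96 mm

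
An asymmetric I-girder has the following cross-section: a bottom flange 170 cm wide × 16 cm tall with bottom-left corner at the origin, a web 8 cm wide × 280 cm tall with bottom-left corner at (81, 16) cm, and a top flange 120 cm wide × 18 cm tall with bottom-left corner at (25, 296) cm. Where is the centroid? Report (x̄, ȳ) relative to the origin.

bottom flange: A = 170 × 16 = 2720.00, centroid at (85.00, 8.00).
web: A = 8 × 280 = 2240.00, centroid at (85.00, 156.00).
top flange: A = 120 × 18 = 2160.00, centroid at (85.00, 305.00).
ΣA = 7120.00 cm²
ΣAx̄ = (2720.00)(85.00) + (2240.00)(85.00) + (2160.00)(85.00) = 605200.00 cm³
ΣAȳ = (2720.00)(8.00) + (2240.00)(156.00) + (2160.00)(305.00) = 1030000.00 cm³
x̄ = 605200.00 / 7120.00 = 85.00 cm
ȳ = 1030000.00 / 7120.00 = 144.66 cm

x̄ = 85.00 cm, ȳ = 144.66 cm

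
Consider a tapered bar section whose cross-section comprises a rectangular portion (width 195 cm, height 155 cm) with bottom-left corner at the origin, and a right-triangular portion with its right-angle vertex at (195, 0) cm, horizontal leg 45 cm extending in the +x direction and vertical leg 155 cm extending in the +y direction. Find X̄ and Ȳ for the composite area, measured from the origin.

rectangular portion: A = 195 × 155 = 30225.00, centroid at (97.50, 77.50).
triangular portion: A = ½·45·155 = 3487.50, centroid at (210.00, 51.67).
ΣA = 33712.50 cm², ΣAX̄ = 3679312.50 cm³, ΣAȲ = 2522625.00 cm³.
X̄ = 3679312.50/33712.50 = 109.14 cm; Ȳ = 2522625.00/33712.50 = 74.83 cm.

X̄ = 109.14 cm, Ȳ = 74.83 cm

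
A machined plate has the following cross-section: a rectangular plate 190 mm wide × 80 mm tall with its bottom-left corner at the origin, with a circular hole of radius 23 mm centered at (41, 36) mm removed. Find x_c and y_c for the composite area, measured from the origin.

plate: A = 190 × 80 = 15200.00, centroid at (95.00, 40.00).
hole: A = −π·23² = -1661.90, centroid at (41.00, 36.00).
ΣA = 13538.10 mm²
ΣAx_c = (15200.00)(95.00) + (-1661.90)(41.00) = 1375862.00 mm³
ΣAy_c = (15200.00)(40.00) + (-1661.90)(36.00) = 548171.51 mm³
x_c = 1375862.00 / 13538.10 = 101.63 mm
y_c = 548171.51 / 13538.10 = 40.49 mm

x_c = 101.63 mm, y_c = 40.49 mm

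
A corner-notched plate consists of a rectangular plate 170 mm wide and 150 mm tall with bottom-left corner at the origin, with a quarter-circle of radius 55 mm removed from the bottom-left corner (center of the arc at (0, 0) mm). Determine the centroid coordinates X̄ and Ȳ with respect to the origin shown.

Part | A | x̄ᵢ | ȳᵢ | A·x̄ᵢ | A·ȳᵢ
plate | 25500.00 | 85.00 | 75.00 | 2167500.00 | 1912500.00
removed quarter-circle | -2375.83 | 23.34 | 23.34 | -55458.33 | -55458.33
Σ | 23124.17 |  |  | 2112041.67 | 1857041.67
X̄ = 2112041.67 / 23124.17 = 91.33 mm
Ȳ = 1857041.67 / 23124.17 = 80.31 mm

X̄ = 91.33 mm, Ȳ = 80.31 mm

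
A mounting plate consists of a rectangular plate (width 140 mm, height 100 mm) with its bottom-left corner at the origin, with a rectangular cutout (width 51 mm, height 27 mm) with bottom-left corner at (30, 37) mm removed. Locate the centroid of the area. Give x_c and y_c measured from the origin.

plate: A = 140 × 100 = 14000.00, centroid at (70.00, 50.00).
hole: A = −(51 × 27) = -1377.00, centroid at (55.50, 50.50).
ΣA = 12623.00 mm²
ΣAx_c = (14000.00)(70.00) + (-1377.00)(55.50) = 903576.50 mm³
ΣAy_c = (14000.00)(50.00) + (-1377.00)(50.50) = 630461.50 mm³
x_c = 903576.50 / 12623.00 = 71.58 mm
y_c = 630461.50 / 12623.00 = 49.95 mm

x_c = 71.58 mm, y_c = 49.95 mm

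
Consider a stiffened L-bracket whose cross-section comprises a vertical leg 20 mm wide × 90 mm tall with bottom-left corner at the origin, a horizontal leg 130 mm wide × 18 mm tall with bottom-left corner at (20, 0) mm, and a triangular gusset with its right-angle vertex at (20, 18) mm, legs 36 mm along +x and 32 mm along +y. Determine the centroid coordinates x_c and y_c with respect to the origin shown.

vertical leg: A = 20 × 90 = 1800.00, centroid at (10.00, 45.00).
horizontal leg: A = 130 × 18 = 2340.00, centroid at (85.00, 9.00).
gusset: A = ½·36·32 = 576.00, centroid at (32.00, 28.67).
ΣA = 4716.00 mm²
ΣAx_c = (1800.00)(10.00) + (2340.00)(85.00) + (576.00)(32.00) = 235332.00 mm³
ΣAy_c = (1800.00)(45.00) + (2340.00)(9.00) + (576.00)(28.67) = 118572.00 mm³
x_c = 235332.00 / 4716.00 = 49.90 mm
y_c = 118572.00 / 4716.00 = 25.14 mm

x_c = 49.90 mm, y_c = 25.14 mm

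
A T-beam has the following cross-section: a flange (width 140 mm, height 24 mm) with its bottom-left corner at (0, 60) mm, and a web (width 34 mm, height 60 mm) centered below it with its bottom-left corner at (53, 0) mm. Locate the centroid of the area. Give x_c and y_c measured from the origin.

web: A = 34 × 60 = 2040.00, centroid at (70.00, 30.00).
flange: A = 140 × 24 = 3360.00, centroid at (70.00, 72.00).
ΣA = 5400.00 mm², ΣAx_c = 378000.00 mm³, ΣAy_c = 303120.00 mm³.
x_c = 378000.00/5400.00 = 70.00 mm; y_c = 303120.00/5400.00 = 56.13 mm.

x_c = 70.00 mm, y_c = 56.13 mm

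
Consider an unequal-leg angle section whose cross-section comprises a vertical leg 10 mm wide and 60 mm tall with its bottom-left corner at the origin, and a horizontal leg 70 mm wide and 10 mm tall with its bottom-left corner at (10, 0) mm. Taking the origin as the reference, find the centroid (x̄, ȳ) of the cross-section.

vertical leg: A = 10 × 60 = 600.00, centroid at (5.00, 30.00).
horizontal leg: A = 70 × 10 = 700.00, centroid at (45.00, 5.00).
ΣA = 1300.00 mm²
ΣAx̄ = (600.00)(5.00) + (700.00)(45.00) = 34500.00 mm³
ΣAȳ = (600.00)(30.00) + (700.00)(5.00) = 21500.00 mm³
x̄ = 34500.00 / 1300.00 = 26.54 mm
ȳ = 21500.00 / 1300.00 = 16.54 mm

x̄ = 26.54 mm, ȳ = 16.54 mm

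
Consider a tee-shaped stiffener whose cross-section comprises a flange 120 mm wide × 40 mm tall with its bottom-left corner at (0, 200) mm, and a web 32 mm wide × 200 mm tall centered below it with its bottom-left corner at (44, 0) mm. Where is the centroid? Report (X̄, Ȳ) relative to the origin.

X̄ = 60.00 mm, Ȳ = 151.43 mm

web: A = 32 × 200 = 6400.00, centroid at (60.00, 100.00).
flange: A = 120 × 40 = 4800.00, centroid at (60.00, 220.00).
ΣA = 11200.00 mm²
ΣAX̄ = (6400.00)(60.00) + (4800.00)(60.00) = 672000.00 mm³
ΣAȲ = (6400.00)(100.00) + (4800.00)(220.00) = 1696000.00 mm³
X̄ = 672000.00 / 11200.00 = 60.00 mm
Ȳ = 1696000.00 / 11200.00 = 151.43 mm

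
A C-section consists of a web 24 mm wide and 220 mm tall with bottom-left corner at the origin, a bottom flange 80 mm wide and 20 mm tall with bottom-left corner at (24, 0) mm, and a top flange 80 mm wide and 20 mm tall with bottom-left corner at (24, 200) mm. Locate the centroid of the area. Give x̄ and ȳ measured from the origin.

x̄ = 31.62 mm, ȳ = 110.00 mm

Part | A | x̄ᵢ | ȳᵢ | A·x̄ᵢ | A·ȳᵢ
web | 5280.00 | 12.00 | 110.00 | 63360.00 | 580800.00
bottom flange | 1600.00 | 64.00 | 10.00 | 102400.00 | 16000.00
top flange | 1600.00 | 64.00 | 210.00 | 102400.00 | 336000.00
Σ | 8480.00 |  |  | 268160.00 | 932800.00
x̄ = 268160.00 / 8480.00 = 31.62 mm
ȳ = 932800.00 / 8480.00 = 110.00 mm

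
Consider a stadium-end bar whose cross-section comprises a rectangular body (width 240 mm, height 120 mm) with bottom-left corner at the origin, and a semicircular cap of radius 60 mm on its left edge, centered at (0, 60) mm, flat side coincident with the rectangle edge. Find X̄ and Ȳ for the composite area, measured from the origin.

rectangular body: A = 240 × 120 = 28800.00, centroid at (120.00, 60.00).
semicircular end: A = ½π·60² = 5654.87, centroid at (-25.46, 60.00).
ΣA = 34454.87 mm², ΣAX̄ = 3312000.00 mm³, ΣAȲ = 2067292.01 mm³.
X̄ = 3312000.00/34454.87 = 96.13 mm; Ȳ = 2067292.01/34454.87 = 60.00 mm.

X̄ = 96.13 mm, Ȳ = 60.00 mm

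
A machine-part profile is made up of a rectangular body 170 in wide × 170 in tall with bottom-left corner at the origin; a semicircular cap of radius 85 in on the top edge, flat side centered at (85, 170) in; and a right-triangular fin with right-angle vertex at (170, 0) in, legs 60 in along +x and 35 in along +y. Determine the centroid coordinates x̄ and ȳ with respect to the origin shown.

x̄ = 87.67 in, ȳ = 116.41 in

rectangular body: A = 170 × 170 = 28900.00, centroid at (85.00, 85.00).
semicircular top: A = ½π·85² = 11349.00, centroid at (85.00, 206.08).
triangular fin: A = ½·60·35 = 1050.00, centroid at (190.00, 11.67).
ΣA = 41299.00 in²
ΣAx̄ = (28900.00)(85.00) + (11349.00)(85.00) + (1050.00)(190.00) = 3620665.29 in³
ΣAȳ = (28900.00)(85.00) + (11349.00)(206.08) + (1050.00)(11.67) = 4807497.26 in³
x̄ = 3620665.29 / 41299.00 = 87.67 in
ȳ = 4807497.26 / 41299.00 = 116.41 in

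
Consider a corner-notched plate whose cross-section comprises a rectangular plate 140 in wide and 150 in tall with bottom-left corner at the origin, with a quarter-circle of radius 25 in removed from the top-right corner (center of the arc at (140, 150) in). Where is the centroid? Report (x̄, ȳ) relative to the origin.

plate: A = 140 × 150 = 21000.00, centroid at (70.00, 75.00).
removed quarter-circle: A = −¼π·25² = -490.87, centroid at (129.39, 139.39).
ΣA = 20509.13 in²
ΣAx̄ = (21000.00)(70.00) + (-490.87)(129.39) = 1406485.99 in³
ΣAȳ = (21000.00)(75.00) + (-490.87)(139.39) = 1506577.26 in³
x̄ = 1406485.99 / 20509.13 = 68.58 in
ȳ = 1506577.26 / 20509.13 = 73.46 in

x̄ = 68.58 in, ȳ = 73.46 in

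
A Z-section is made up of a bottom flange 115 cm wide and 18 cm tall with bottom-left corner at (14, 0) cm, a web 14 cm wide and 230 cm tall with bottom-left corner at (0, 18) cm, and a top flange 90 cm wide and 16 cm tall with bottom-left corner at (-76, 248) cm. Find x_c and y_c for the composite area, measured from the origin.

Part | A | x̄ᵢ | ȳᵢ | A·x̄ᵢ | A·ȳᵢ
bottom flange | 2070.00 | 71.50 | 9.00 | 148005.00 | 18630.00
web | 3220.00 | 7.00 | 133.00 | 22540.00 | 428260.00
top flange | 1440.00 | -31.00 | 256.00 | -44640.00 | 368640.00
Σ | 6730.00 |  |  | 125905.00 | 815530.00
x_c = 125905.00 / 6730.00 = 18.71 cm
y_c = 815530.00 / 6730.00 = 121.18 cm

x_c = 18.71 cm, y_c = 121.18 cm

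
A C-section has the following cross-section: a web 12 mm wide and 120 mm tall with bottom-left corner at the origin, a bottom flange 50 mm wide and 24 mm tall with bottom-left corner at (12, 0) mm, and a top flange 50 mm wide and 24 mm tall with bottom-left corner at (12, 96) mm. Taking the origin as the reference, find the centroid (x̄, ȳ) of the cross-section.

web: A = 12 × 120 = 1440.00, centroid at (6.00, 60.00).
bottom flange: A = 50 × 24 = 1200.00, centroid at (37.00, 12.00).
top flange: A = 50 × 24 = 1200.00, centroid at (37.00, 108.00).
ΣA = 3840.00 mm², ΣAx̄ = 97440.00 mm³, ΣAȳ = 230400.00 mm³.
x̄ = 97440.00/3840.00 = 25.38 mm; ȳ = 230400.00/3840.00 = 60.00 mm.

x̄ = 25.38 mm, ȳ = 60.00 mm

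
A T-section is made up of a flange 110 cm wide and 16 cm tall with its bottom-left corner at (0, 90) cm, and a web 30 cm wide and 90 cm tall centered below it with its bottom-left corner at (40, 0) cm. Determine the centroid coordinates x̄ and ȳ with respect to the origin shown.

x̄ = 55.00 cm, ȳ = 65.91 cm

web: A = 30 × 90 = 2700.00, centroid at (55.00, 45.00).
flange: A = 110 × 16 = 1760.00, centroid at (55.00, 98.00).
ΣA = 4460.00 cm², ΣAx̄ = 245300.00 cm³, ΣAȳ = 293980.00 cm³.
x̄ = 245300.00/4460.00 = 55.00 cm; ȳ = 293980.00/4460.00 = 65.91 cm.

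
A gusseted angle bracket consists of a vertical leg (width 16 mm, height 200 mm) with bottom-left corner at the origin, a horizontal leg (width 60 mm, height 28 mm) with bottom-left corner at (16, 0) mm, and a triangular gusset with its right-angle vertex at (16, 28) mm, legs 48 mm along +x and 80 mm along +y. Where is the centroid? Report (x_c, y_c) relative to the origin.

x_c = 24.16 mm, y_c = 65.95 mm

vertical leg: A = 16 × 200 = 3200.00, centroid at (8.00, 100.00).
horizontal leg: A = 60 × 28 = 1680.00, centroid at (46.00, 14.00).
gusset: A = ½·48·80 = 1920.00, centroid at (32.00, 54.67).
ΣA = 6800.00 mm², ΣAx_c = 164320.00 mm³, ΣAy_c = 448480.00 mm³.
x_c = 164320.00/6800.00 = 24.16 mm; y_c = 448480.00/6800.00 = 65.95 mm.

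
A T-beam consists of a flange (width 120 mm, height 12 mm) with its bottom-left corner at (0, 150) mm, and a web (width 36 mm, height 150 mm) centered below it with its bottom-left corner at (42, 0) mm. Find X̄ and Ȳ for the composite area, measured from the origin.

X̄ = 60.00 mm, Ȳ = 92.05 mm

web: A = 36 × 150 = 5400.00, centroid at (60.00, 75.00).
flange: A = 120 × 12 = 1440.00, centroid at (60.00, 156.00).
ΣA = 6840.00 mm²
ΣAX̄ = (5400.00)(60.00) + (1440.00)(60.00) = 410400.00 mm³
ΣAȲ = (5400.00)(75.00) + (1440.00)(156.00) = 629640.00 mm³
X̄ = 410400.00 / 6840.00 = 60.00 mm
Ȳ = 629640.00 / 6840.00 = 92.05 mm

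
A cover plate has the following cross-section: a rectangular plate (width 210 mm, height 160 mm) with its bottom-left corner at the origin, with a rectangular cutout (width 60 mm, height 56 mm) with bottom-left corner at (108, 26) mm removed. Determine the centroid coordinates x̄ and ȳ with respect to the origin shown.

x̄ = 101.33 mm, ȳ = 82.89 mm

plate: A = 210 × 160 = 33600.00, centroid at (105.00, 80.00).
hole: A = −(60 × 56) = -3360.00, centroid at (138.00, 54.00).
ΣA = 30240.00 mm², ΣAx̄ = 3064320.00 mm³, ΣAȳ = 2506560.00 mm³.
x̄ = 3064320.00/30240.00 = 101.33 mm; ȳ = 2506560.00/30240.00 = 82.89 mm.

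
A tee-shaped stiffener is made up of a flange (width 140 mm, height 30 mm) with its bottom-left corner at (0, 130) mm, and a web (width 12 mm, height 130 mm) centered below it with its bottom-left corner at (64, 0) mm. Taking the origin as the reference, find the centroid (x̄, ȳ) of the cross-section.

x̄ = 70.00 mm, ȳ = 123.33 mm

web: A = 12 × 130 = 1560.00, centroid at (70.00, 65.00).
flange: A = 140 × 30 = 4200.00, centroid at (70.00, 145.00).
ΣA = 5760.00 mm²
ΣAx̄ = (1560.00)(70.00) + (4200.00)(70.00) = 403200.00 mm³
ΣAȳ = (1560.00)(65.00) + (4200.00)(145.00) = 710400.00 mm³
x̄ = 403200.00 / 5760.00 = 70.00 mm
ȳ = 710400.00 / 5760.00 = 123.33 mm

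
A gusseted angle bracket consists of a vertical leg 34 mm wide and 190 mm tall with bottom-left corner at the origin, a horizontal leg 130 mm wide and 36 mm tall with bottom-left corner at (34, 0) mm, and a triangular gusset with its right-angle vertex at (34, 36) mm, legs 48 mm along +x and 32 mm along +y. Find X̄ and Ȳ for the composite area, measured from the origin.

vertical leg: A = 34 × 190 = 6460.00, centroid at (17.00, 95.00).
horizontal leg: A = 130 × 36 = 4680.00, centroid at (99.00, 18.00).
gusset: A = ½·48·32 = 768.00, centroid at (50.00, 46.67).
ΣA = 11908.00 mm²
ΣAX̄ = (6460.00)(17.00) + (4680.00)(99.00) + (768.00)(50.00) = 611540.00 mm³
ΣAȲ = (6460.00)(95.00) + (4680.00)(18.00) + (768.00)(46.67) = 733780.00 mm³
X̄ = 611540.00 / 11908.00 = 51.36 mm
Ȳ = 733780.00 / 11908.00 = 61.62 mm

X̄ = 51.36 mm, Ȳ = 61.62 mm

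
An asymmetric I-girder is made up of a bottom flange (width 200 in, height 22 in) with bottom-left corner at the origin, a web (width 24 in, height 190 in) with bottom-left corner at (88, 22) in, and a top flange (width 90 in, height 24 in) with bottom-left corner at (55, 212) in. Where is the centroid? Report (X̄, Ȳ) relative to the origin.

bottom flange: A = 200 × 22 = 4400.00, centroid at (100.00, 11.00).
web: A = 24 × 190 = 4560.00, centroid at (100.00, 117.00).
top flange: A = 90 × 24 = 2160.00, centroid at (100.00, 224.00).
ΣA = 11120.00 in²
ΣAX̄ = (4400.00)(100.00) + (4560.00)(100.00) + (2160.00)(100.00) = 1112000.00 in³
ΣAȲ = (4400.00)(11.00) + (4560.00)(117.00) + (2160.00)(224.00) = 1065760.00 in³
X̄ = 1112000.00 / 11120.00 = 100.00 in
Ȳ = 1065760.00 / 11120.00 = 95.84 in

X̄ = 100.00 in, Ȳ = 95.84 in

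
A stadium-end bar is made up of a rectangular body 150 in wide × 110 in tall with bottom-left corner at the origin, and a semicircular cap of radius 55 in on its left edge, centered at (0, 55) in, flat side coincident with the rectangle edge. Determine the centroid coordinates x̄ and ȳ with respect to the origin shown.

Part | A | x̄ᵢ | ȳᵢ | A·x̄ᵢ | A·ȳᵢ
rectangular body | 16500.00 | 75.00 | 55.00 | 1237500.00 | 907500.00
semicircular end | 4751.66 | -23.34 | 55.00 | -110916.67 | 261341.24
Σ | 21251.66 |  |  | 1126583.33 | 1168841.24
x̄ = 1126583.33 / 21251.66 = 53.01 in
ȳ = 1168841.24 / 21251.66 = 55.00 in

x̄ = 53.01 in, ȳ = 55.00 in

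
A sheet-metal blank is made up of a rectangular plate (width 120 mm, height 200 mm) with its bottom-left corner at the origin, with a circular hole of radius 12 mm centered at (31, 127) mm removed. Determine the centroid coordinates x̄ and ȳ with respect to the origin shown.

x̄ = 60.56 mm, ȳ = 99.48 mm

plate: A = 120 × 200 = 24000.00, centroid at (60.00, 100.00).
hole: A = −π·12² = -452.39, centroid at (31.00, 127.00).
ΣA = 23547.61 mm², ΣAx̄ = 1425975.93 mm³, ΣAȳ = 2342546.55 mm³.
x̄ = 1425975.93/23547.61 = 60.56 mm; ȳ = 2342546.55/23547.61 = 99.48 mm.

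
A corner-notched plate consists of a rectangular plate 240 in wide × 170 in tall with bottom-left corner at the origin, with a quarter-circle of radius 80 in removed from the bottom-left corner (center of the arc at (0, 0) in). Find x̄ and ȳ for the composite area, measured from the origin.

plate: A = 240 × 170 = 40800.00, centroid at (120.00, 85.00).
removed quarter-circle: A = −¼π·80² = -5026.55, centroid at (33.95, 33.95).
ΣA = 35773.45 in², ΣAx̄ = 4725333.33 in³, ΣAȳ = 3297333.33 in³.
x̄ = 4725333.33/35773.45 = 132.09 in; ȳ = 3297333.33/35773.45 = 92.17 in.

x̄ = 132.09 in, ȳ = 92.17 in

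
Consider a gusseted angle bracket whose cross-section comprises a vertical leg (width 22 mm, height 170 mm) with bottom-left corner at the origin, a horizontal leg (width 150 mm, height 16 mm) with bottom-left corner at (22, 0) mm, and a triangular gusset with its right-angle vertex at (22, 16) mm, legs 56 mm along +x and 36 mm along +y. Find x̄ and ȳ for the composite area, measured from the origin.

vertical leg: A = 22 × 170 = 3740.00, centroid at (11.00, 85.00).
horizontal leg: A = 150 × 16 = 2400.00, centroid at (97.00, 8.00).
gusset: A = ½·56·36 = 1008.00, centroid at (40.67, 28.00).
ΣA = 7148.00 mm²
ΣAx̄ = (3740.00)(11.00) + (2400.00)(97.00) + (1008.00)(40.67) = 314932.00 mm³
ΣAȳ = (3740.00)(85.00) + (2400.00)(8.00) + (1008.00)(28.00) = 365324.00 mm³
x̄ = 314932.00 / 7148.00 = 44.06 mm
ȳ = 365324.00 / 7148.00 = 51.11 mm

x̄ = 44.06 mm, ȳ = 51.11 mm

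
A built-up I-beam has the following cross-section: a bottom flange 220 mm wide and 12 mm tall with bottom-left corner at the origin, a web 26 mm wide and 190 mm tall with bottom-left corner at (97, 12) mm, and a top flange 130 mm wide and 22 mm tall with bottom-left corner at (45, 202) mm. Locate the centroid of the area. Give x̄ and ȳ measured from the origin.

x̄ = 110.00 mm, ȳ = 110.50 mm

Part | A | x̄ᵢ | ȳᵢ | A·x̄ᵢ | A·ȳᵢ
bottom flange | 2640.00 | 110.00 | 6.00 | 290400.00 | 15840.00
web | 4940.00 | 110.00 | 107.00 | 543400.00 | 528580.00
top flange | 2860.00 | 110.00 | 213.00 | 314600.00 | 609180.00
Σ | 10440.00 |  |  | 1148400.00 | 1153600.00
x̄ = 1148400.00 / 10440.00 = 110.00 mm
ȳ = 1153600.00 / 10440.00 = 110.50 mm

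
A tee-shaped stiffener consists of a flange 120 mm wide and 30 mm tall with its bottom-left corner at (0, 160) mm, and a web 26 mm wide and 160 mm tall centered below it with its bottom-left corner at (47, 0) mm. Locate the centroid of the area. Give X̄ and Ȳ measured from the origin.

web: A = 26 × 160 = 4160.00, centroid at (60.00, 80.00).
flange: A = 120 × 30 = 3600.00, centroid at (60.00, 175.00).
ΣA = 7760.00 mm²
ΣAX̄ = (4160.00)(60.00) + (3600.00)(60.00) = 465600.00 mm³
ΣAȲ = (4160.00)(80.00) + (3600.00)(175.00) = 962800.00 mm³
X̄ = 465600.00 / 7760.00 = 60.00 mm
Ȳ = 962800.00 / 7760.00 = 124.07 mm

X̄ = 60.00 mm, Ȳ = 124.07 mm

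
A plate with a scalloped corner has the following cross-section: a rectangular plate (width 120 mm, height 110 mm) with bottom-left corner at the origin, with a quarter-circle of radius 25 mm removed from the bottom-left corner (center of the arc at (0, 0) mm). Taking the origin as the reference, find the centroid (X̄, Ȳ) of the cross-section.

X̄ = 61.91 mm, Ȳ = 56.71 mm

plate: A = 120 × 110 = 13200.00, centroid at (60.00, 55.00).
removed quarter-circle: A = −¼π·25² = -490.87, centroid at (10.61, 10.61).
ΣA = 12709.13 mm², ΣAX̄ = 786791.67 mm³, ΣAȲ = 720791.67 mm³.
X̄ = 786791.67/12709.13 = 61.91 mm; Ȳ = 720791.67/12709.13 = 56.71 mm.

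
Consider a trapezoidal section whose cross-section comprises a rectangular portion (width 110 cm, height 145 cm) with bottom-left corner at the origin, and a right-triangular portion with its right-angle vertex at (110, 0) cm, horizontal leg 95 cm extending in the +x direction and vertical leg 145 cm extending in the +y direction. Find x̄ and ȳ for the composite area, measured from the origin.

Part | A | x̄ᵢ | ȳᵢ | A·x̄ᵢ | A·ȳᵢ
rectangular portion | 15950.00 | 55.00 | 72.50 | 877250.00 | 1156375.00
triangular portion | 6887.50 | 141.67 | 48.33 | 975729.17 | 332895.83
Σ | 22837.50 |  |  | 1852979.17 | 1489270.83
x̄ = 1852979.17 / 22837.50 = 81.14 cm
ȳ = 1489270.83 / 22837.50 = 65.21 cm

x̄ = 81.14 cm, ȳ = 65.21 cm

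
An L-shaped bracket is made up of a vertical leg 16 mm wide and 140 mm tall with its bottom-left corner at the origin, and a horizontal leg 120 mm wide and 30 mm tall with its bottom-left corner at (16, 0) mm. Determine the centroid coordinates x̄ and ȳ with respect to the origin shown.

Part | A | x̄ᵢ | ȳᵢ | A·x̄ᵢ | A·ȳᵢ
vertical leg | 2240.00 | 8.00 | 70.00 | 17920.00 | 156800.00
horizontal leg | 3600.00 | 76.00 | 15.00 | 273600.00 | 54000.00
Σ | 5840.00 |  |  | 291520.00 | 210800.00
x̄ = 291520.00 / 5840.00 = 49.92 mm
ȳ = 210800.00 / 5840.00 = 36.10 mm

x̄ = 49.92 mm, ȳ = 36.10 mm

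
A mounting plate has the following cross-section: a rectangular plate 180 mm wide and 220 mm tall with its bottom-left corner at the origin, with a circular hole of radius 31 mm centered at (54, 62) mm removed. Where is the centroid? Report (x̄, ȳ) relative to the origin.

plate: A = 180 × 220 = 39600.00, centroid at (90.00, 110.00).
hole: A = −π·31² = -3019.07, centroid at (54.00, 62.00).
ΣA = 36580.93 mm², ΣAx̄ = 3400970.19 mm³, ΣAȳ = 4168817.63 mm³.
x̄ = 3400970.19/36580.93 = 92.97 mm; ȳ = 4168817.63/36580.93 = 113.96 mm.

x̄ = 92.97 mm, ȳ = 113.96 mm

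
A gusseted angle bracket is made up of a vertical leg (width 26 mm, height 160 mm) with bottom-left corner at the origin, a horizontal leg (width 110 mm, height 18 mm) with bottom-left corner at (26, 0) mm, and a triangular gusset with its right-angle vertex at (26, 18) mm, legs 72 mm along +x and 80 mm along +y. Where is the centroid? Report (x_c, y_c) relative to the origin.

x_c = 39.74 mm, y_c = 53.13 mm

vertical leg: A = 26 × 160 = 4160.00, centroid at (13.00, 80.00).
horizontal leg: A = 110 × 18 = 1980.00, centroid at (81.00, 9.00).
gusset: A = ½·72·80 = 2880.00, centroid at (50.00, 44.67).
ΣA = 9020.00 mm², ΣAx_c = 358460.00 mm³, ΣAy_c = 479260.00 mm³.
x_c = 358460.00/9020.00 = 39.74 mm; y_c = 479260.00/9020.00 = 53.13 mm.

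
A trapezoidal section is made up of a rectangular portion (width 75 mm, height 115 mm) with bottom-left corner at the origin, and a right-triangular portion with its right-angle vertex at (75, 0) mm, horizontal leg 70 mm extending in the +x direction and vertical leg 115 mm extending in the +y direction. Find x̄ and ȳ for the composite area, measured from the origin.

x̄ = 56.86 mm, ȳ = 51.40 mm

rectangular portion: A = 75 × 115 = 8625.00, centroid at (37.50, 57.50).
triangular portion: A = ½·70·115 = 4025.00, centroid at (98.33, 38.33).
ΣA = 12650.00 mm², ΣAx̄ = 719229.17 mm³, ΣAȳ = 650229.17 mm³.
x̄ = 719229.17/12650.00 = 56.86 mm; ȳ = 650229.17/12650.00 = 51.40 mm.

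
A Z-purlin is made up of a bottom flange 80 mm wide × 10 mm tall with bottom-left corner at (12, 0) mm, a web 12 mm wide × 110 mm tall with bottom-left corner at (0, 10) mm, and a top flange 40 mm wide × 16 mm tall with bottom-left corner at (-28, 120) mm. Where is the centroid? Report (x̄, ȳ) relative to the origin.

bottom flange: A = 80 × 10 = 800.00, centroid at (52.00, 5.00).
web: A = 12 × 110 = 1320.00, centroid at (6.00, 65.00).
top flange: A = 40 × 16 = 640.00, centroid at (-8.00, 128.00).
ΣA = 2760.00 mm²
ΣAx̄ = (800.00)(52.00) + (1320.00)(6.00) + (640.00)(-8.00) = 44400.00 mm³
ΣAȳ = (800.00)(5.00) + (1320.00)(65.00) + (640.00)(128.00) = 171720.00 mm³
x̄ = 44400.00 / 2760.00 = 16.09 mm
ȳ = 171720.00 / 2760.00 = 62.22 mm

x̄ = 16.09 mm, ȳ = 62.22 mm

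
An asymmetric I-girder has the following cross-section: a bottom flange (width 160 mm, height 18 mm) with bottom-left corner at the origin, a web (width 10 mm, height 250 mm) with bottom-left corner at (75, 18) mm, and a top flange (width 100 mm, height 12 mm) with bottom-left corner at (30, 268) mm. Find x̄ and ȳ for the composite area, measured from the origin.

x̄ = 80.00 mm, ȳ = 108.24 mm

bottom flange: A = 160 × 18 = 2880.00, centroid at (80.00, 9.00).
web: A = 10 × 250 = 2500.00, centroid at (80.00, 143.00).
top flange: A = 100 × 12 = 1200.00, centroid at (80.00, 274.00).
ΣA = 6580.00 mm²
ΣAx̄ = (2880.00)(80.00) + (2500.00)(80.00) + (1200.00)(80.00) = 526400.00 mm³
ΣAȳ = (2880.00)(9.00) + (2500.00)(143.00) + (1200.00)(274.00) = 712220.00 mm³
x̄ = 526400.00 / 6580.00 = 80.00 mm
ȳ = 712220.00 / 6580.00 = 108.24 mm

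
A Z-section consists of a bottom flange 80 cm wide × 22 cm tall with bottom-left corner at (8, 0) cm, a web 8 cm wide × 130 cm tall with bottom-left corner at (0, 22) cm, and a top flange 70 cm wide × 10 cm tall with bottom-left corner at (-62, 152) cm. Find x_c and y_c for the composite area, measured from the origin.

bottom flange: A = 80 × 22 = 1760.00, centroid at (48.00, 11.00).
web: A = 8 × 130 = 1040.00, centroid at (4.00, 87.00).
top flange: A = 70 × 10 = 700.00, centroid at (-27.00, 157.00).
ΣA = 3500.00 cm², ΣAx_c = 69740.00 cm³, ΣAy_c = 219740.00 cm³.
x_c = 69740.00/3500.00 = 19.93 cm; y_c = 219740.00/3500.00 = 62.78 cm.

x_c = 19.93 cm, y_c = 62.78 cm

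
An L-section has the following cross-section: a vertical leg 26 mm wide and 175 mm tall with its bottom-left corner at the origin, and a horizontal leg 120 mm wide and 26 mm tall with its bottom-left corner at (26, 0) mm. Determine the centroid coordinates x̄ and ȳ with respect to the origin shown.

x̄ = 42.69 mm, ȳ = 57.19 mm

vertical leg: A = 26 × 175 = 4550.00, centroid at (13.00, 87.50).
horizontal leg: A = 120 × 26 = 3120.00, centroid at (86.00, 13.00).
ΣA = 7670.00 mm²
ΣAx̄ = (4550.00)(13.00) + (3120.00)(86.00) = 327470.00 mm³
ΣAȳ = (4550.00)(87.50) + (3120.00)(13.00) = 438685.00 mm³
x̄ = 327470.00 / 7670.00 = 42.69 mm
ȳ = 438685.00 / 7670.00 = 57.19 mm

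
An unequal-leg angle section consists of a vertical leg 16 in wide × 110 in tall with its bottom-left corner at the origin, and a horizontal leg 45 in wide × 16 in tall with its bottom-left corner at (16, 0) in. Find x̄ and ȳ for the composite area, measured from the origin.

x̄ = 16.85 in, ȳ = 41.35 in

Part | A | x̄ᵢ | ȳᵢ | A·x̄ᵢ | A·ȳᵢ
vertical leg | 1760.00 | 8.00 | 55.00 | 14080.00 | 96800.00
horizontal leg | 720.00 | 38.50 | 8.00 | 27720.00 | 5760.00
Σ | 2480.00 |  |  | 41800.00 | 102560.00
x̄ = 41800.00 / 2480.00 = 16.85 in
ȳ = 102560.00 / 2480.00 = 41.35 in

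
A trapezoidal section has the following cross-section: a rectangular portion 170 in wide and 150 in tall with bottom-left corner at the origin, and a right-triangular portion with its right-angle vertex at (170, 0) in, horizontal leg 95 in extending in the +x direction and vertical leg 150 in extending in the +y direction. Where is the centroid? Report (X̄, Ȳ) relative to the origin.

rectangular portion: A = 170 × 150 = 25500.00, centroid at (85.00, 75.00).
triangular portion: A = ½·95·150 = 7125.00, centroid at (201.67, 50.00).
ΣA = 32625.00 in²
ΣAX̄ = (25500.00)(85.00) + (7125.00)(201.67) = 3604375.00 in³
ΣAȲ = (25500.00)(75.00) + (7125.00)(50.00) = 2268750.00 in³
X̄ = 3604375.00 / 32625.00 = 110.48 in
Ȳ = 2268750.00 / 32625.00 = 69.54 in

X̄ = 110.48 in, Ȳ = 69.54 in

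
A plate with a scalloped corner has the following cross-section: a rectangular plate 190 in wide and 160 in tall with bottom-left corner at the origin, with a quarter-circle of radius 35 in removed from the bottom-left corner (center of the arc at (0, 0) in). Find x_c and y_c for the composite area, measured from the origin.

x_c = 97.62 in, y_c = 82.13 in

plate: A = 190 × 160 = 30400.00, centroid at (95.00, 80.00).
removed quarter-circle: A = −¼π·35² = -962.11, centroid at (14.85, 14.85).
ΣA = 29437.89 in²
ΣAx_c = (30400.00)(95.00) + (-962.11)(14.85) = 2873708.33 in³
ΣAy_c = (30400.00)(80.00) + (-962.11)(14.85) = 2417708.33 in³
x_c = 2873708.33 / 29437.89 = 97.62 in
y_c = 2417708.33 / 29437.89 = 82.13 in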